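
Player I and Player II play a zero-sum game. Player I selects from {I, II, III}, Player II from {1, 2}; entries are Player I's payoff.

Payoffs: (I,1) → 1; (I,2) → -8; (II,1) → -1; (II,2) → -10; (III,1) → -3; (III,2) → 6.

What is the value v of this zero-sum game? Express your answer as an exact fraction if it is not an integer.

-1

Row minima: I → -8, II → -10, III → -3; maximin = -3.
Column maxima: 1 → 1, 2 → 6; minimax = 1.
-3 ≠ 1, so there is no saddle point; optimal play is mixed.
II is strictly dominated by I, so Player I never plays it.
On the remaining 2×2 (I, III vs 1, 2):
Let Player I play I with probability p. Expected payoff against 1: 1p + (-3)(1−p) = 4p − 3; against 2: (-8)p + 6(1−p) = −14p + 6.
Setting these equal: 4p − 3 = −14p + 6 ⇒ 18p = 9 ⇒ p = 1/2, and the value is (4)·(1/2) − 3 = -1.
For Player II: with q = P(1), equating I's and III's payoffs gives 9q − 8 = −9q + 6 ⇒ q = 7/9.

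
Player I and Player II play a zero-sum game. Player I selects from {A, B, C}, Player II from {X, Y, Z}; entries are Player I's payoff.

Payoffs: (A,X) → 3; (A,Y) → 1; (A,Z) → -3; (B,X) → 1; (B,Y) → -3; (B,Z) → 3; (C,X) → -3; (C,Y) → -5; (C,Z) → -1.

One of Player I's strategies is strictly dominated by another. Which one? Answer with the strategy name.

B gives a strictly higher payoff than C against every column: 1 > -3, -3 > -5, 3 > -1.
So C is strictly dominated and Player I never plays it.

C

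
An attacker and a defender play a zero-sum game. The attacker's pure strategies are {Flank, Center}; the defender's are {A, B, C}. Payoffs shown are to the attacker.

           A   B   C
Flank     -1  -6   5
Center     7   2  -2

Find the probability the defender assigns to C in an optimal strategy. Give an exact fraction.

8/15

Row minima: Flank → -6, Center → -2; maximin = -2.
Column maxima: A → 7, B → 2, C → 5; minimax = 2.
-2 ≠ 2, so there is no saddle point; optimal play is mixed.
A is strictly dominated by B (it gives the attacker strictly more in every row), so the defender never plays it.
On the remaining 2×2 (Flank, Center vs B, C):
Let the attacker play Flank with probability p. Expected payoff against B: (-6)p + 2(1−p) = −8p + 2; against C: 5p + (-2)(1−p) = 7p − 2.
Setting these equal: −8p + 2 = 7p − 2 ⇒ −15p = -4 ⇒ p = 4/15, and the value is (-8)·(4/15) + 2 = -2/15.
For the defender: with q = P(B), equating Flank's and Center's payoffs gives −11q + 5 = 4q − 2 ⇒ q = 7/15.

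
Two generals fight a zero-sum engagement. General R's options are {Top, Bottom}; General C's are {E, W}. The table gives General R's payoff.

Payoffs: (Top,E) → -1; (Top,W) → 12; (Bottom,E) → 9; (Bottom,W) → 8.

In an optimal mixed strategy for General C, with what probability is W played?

5/7

Row minima: Top → -1, Bottom → 8; maximin = 8.
Column maxima: E → 9, W → 12; minimax = 9.
8 ≠ 9, so there is no saddle point; optimal play is mixed.
Let General R play Top with probability p. Expected payoff against E: (-1)p + 9(1−p) = −10p + 9; against W: 12p + 8(1−p) = 4p + 8.
Setting these equal: −10p + 9 = 4p + 8 ⇒ −14p = -1 ⇒ p = 1/14, and the value is (-10)·(1/14) + 9 = 58/7.
For General C: with q = P(E), equating Top's and Bottom's payoffs gives −13q + 12 = q + 8 ⇒ q = 2/7.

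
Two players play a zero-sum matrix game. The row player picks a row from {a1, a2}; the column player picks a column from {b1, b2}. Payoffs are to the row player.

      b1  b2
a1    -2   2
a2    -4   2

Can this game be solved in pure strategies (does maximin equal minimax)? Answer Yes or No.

Row minima: a1 → -2, a2 → -4; maximin = -2.
Column maxima: b1 → -2, b2 → 2; minimax = -2.
maximin = minimax = -2, so a saddle point exists.

Yes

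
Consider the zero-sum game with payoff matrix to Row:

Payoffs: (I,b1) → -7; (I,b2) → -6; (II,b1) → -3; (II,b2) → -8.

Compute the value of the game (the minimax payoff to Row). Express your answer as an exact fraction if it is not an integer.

Row minima: I → -7, II → -8; maximin = -7.
Column maxima: b1 → -3, b2 → -6; minimax = -6.
-7 ≠ -6, so there is no saddle point; optimal play is mixed.
Let Row play I with probability p. Expected payoff against b1: (-7)p + (-3)(1−p) = −4p − 3; against b2: (-6)p + (-8)(1−p) = 2p − 8.
Setting these equal: −4p − 3 = 2p − 8 ⇒ −6p = -5 ⇒ p = 5/6, and the value is (-4)·(5/6) − 3 = -19/3.
For Column: with q = P(b1), equating I's and II's payoffs gives −q − 6 = 5q − 8 ⇒ q = 1/3.

-19/3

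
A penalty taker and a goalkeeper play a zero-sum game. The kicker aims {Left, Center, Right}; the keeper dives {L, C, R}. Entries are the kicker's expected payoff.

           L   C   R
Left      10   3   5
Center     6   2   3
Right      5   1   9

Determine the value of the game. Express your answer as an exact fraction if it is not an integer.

3

Row minima: Left → 3, Center → 2, Right → 1; maximin = 3.
Column maxima: L → 10, C → 3, R → 9; minimax = 3.
Since maximin = minimax = 3, there is a saddle point and the value is 3.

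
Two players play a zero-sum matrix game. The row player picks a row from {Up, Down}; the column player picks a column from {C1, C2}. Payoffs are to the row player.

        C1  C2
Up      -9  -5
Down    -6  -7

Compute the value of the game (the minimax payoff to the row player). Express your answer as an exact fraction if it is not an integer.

-33/5

Row minima: Up → -9, Down → -7; maximin = -7.
Column maxima: C1 → -6, C2 → -5; minimax = -6.
-7 ≠ -6, so there is no saddle point; optimal play is mixed.
Let the row player play Up with probability p. Expected payoff against C1: (-9)p + (-6)(1−p) = −3p − 6; against C2: (-5)p + (-7)(1−p) = 2p − 7.
Setting these equal: −3p − 6 = 2p − 7 ⇒ −5p = -1 ⇒ p = 1/5, and the value is (-3)·(1/5) − 6 = -33/5.
For the column player: with q = P(C1), equating Up's and Down's payoffs gives −4q − 5 = q − 7 ⇒ q = 2/5.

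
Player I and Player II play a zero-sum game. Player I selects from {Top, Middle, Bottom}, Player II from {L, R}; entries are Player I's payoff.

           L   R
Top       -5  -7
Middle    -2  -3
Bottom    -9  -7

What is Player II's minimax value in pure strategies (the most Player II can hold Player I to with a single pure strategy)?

-3

Column maxima: L → -2, R → -3.
The smallest of these is -3.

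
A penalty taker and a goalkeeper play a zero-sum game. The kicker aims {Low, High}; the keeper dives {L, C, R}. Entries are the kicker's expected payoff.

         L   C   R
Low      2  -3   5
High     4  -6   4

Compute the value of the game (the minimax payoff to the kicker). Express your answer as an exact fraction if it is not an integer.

Row minima: Low → -3, High → -6; maximin = -3.
Column maxima: L → 4, C → -3, R → 5; minimax = -3.
Since maximin = minimax = -3, there is a saddle point and the value is -3.

-3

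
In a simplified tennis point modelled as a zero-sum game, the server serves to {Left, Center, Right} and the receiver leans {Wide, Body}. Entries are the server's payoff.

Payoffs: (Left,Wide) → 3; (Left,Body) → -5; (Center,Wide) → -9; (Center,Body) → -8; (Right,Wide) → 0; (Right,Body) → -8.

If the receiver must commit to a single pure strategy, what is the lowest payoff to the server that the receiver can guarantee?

Column maxima: Wide → 3, Body → -5.
The smallest of these is -5.

-5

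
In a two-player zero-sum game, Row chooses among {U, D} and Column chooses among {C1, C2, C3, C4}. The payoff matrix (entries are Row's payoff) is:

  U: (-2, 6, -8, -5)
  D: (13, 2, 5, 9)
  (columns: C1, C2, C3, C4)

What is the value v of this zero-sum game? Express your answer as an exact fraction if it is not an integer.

46/17

Row minima: U → -8, D → 2; maximin = 2.
Column maxima: C1 → 13, C2 → 6, C3 → 5, C4 → 9; minimax = 5.
2 ≠ 5, so there is no saddle point; optimal play is mixed.
C1 is strictly dominated by C3 (it gives Row strictly more in every row), so Column never plays it.
C4 is strictly dominated by C3 (it gives Row strictly more in every row), so Column never plays it.
On the remaining 2×2 (U, D vs C2, C3):
Let Row play U with probability p. Expected payoff against C2: 6p + 2(1−p) = 4p + 2; against C3: (-8)p + 5(1−p) = −13p + 5.
Setting these equal: 4p + 2 = −13p + 5 ⇒ 17p = 3 ⇒ p = 3/17, and the value is (4)·(3/17) + 2 = 46/17.
For Column: with q = P(C2), equating U's and D's payoffs gives 14q − 8 = −3q + 5 ⇒ q = 13/17.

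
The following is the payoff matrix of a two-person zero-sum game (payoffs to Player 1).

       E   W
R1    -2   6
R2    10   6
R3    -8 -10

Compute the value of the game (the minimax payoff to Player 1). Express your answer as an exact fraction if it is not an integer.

6

Row minima: R1 → -2, R2 → 6, R3 → -10; maximin = 6.
Column maxima: E → 10, W → 6; minimax = 6.
Since maximin = minimax = 6, there is a saddle point and the value is 6.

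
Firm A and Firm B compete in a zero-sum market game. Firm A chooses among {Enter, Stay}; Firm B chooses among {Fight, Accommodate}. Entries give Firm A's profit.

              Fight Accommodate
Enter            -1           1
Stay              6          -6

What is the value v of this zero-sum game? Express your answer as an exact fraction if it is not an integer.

0

Row minima: Enter → -1, Stay → -6; maximin = -1.
Column maxima: Fight → 6, Accommodate → 1; minimax = 1.
-1 ≠ 1, so there is no saddle point; optimal play is mixed.
Let Firm A play Enter with probability p. Expected payoff against Fight: (-1)p + 6(1−p) = −7p + 6; against Accommodate: 1p + (-6)(1−p) = 7p − 6.
Setting these equal: −7p + 6 = 7p − 6 ⇒ −14p = -12 ⇒ p = 6/7, and the value is (-7)·(6/7) + 6 = 0.
For Firm B: with q = P(Fight), equating Enter's and Stay's payoffs gives −2q + 1 = 12q − 6 ⇒ q = 1/2.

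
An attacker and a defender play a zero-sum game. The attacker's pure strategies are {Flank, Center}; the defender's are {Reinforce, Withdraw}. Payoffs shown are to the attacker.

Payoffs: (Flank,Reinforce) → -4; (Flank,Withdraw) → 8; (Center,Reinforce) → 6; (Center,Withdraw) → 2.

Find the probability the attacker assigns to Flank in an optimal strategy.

Row minima: Flank → -4, Center → 2; maximin = 2.
Column maxima: Reinforce → 6, Withdraw → 8; minimax = 6.
2 ≠ 6, so there is no saddle point; optimal play is mixed.
Let the attacker play Flank with probability p. Expected payoff against Reinforce: (-4)p + 6(1−p) = −10p + 6; against Withdraw: 8p + 2(1−p) = 6p + 2.
Setting these equal: −10p + 6 = 6p + 2 ⇒ −16p = -4 ⇒ p = 1/4, and the value is (-10)·(1/4) + 6 = 7/2.
For the defender: with q = P(Reinforce), equating Flank's and Center's payoffs gives −12q + 8 = 4q + 2 ⇒ q = 3/8.

1/4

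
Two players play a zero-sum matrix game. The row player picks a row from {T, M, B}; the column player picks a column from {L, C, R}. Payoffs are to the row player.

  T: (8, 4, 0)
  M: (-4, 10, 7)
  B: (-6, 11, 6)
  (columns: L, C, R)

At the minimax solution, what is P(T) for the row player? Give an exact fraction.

Row minima: T → 0, M → -4, B → -6; maximin = 0.
Column maxima: L → 8, C → 11, R → 7; minimax = 7.
0 ≠ 7, so there is no saddle point; optimal play is mixed.
C is strictly dominated by R (it gives the row player strictly more in every row), so the column player never plays it.
With C eliminated, B is strictly dominated by M (M gives the row player strictly more in every remaining column), so the row player never plays it.
On the remaining 2×2 (T, M vs L, R):
Let the row player play T with probability p. Expected payoff against L: 8p + (-4)(1−p) = 12p − 4; against R: 0p + 7(1−p) = −7p + 7.
Setting these equal: 12p − 4 = −7p + 7 ⇒ 19p = 11 ⇒ p = 11/19, and the value is (12)·(11/19) − 4 = 56/19.
For the column player: with q = P(L), equating T's and M's payoffs gives 8q = −11q + 7 ⇒ q = 7/19.

11/19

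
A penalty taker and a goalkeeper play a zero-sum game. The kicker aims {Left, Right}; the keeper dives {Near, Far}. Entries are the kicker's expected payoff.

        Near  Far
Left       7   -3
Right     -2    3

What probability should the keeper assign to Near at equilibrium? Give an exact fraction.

Row minima: Left → -3, Right → -2; maximin = -2.
Column maxima: Near → 7, Far → 3; minimax = 3.
-2 ≠ 3, so there is no saddle point; optimal play is mixed.
Let the kicker play Left with probability p. Expected payoff against Near: 7p + (-2)(1−p) = 9p − 2; against Far: (-3)p + 3(1−p) = −6p + 3.
Setting these equal: 9p − 2 = −6p + 3 ⇒ 15p = 5 ⇒ p = 1/3, and the value is (9)·(1/3) − 2 = 1.
For the keeper: with q = P(Near), equating Left's and Right's payoffs gives 10q − 3 = −5q + 3 ⇒ q = 2/5.

2/5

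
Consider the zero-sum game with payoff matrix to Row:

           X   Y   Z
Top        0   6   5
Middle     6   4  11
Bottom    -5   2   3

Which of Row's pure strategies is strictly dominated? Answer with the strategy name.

Bottom

Top gives a strictly higher payoff than Bottom against every column: 0 > -5, 6 > 2, 5 > 3.
So Bottom is strictly dominated and Row never plays it.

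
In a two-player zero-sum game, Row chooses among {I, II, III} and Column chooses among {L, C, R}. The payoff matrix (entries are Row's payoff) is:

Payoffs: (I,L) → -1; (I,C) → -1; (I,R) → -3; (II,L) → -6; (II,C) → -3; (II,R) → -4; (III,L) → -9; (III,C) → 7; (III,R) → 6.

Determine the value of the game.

-33/17

Row minima: I → -3, II → -6, III → -9; maximin = -3.
Column maxima: L → -1, C → 7, R → 6; minimax = -1.
-3 ≠ -1, so there is no saddle point; optimal play is mixed.
II is strictly dominated by I, so Row never plays it.
C is strictly dominated by R (it gives Row strictly more in every row), so Column never plays it.
On the remaining 2×2 (I, III vs L, R):
Let Row play I with probability p. Expected payoff against L: (-1)p + (-9)(1−p) = 8p − 9; against R: (-3)p + 6(1−p) = −9p + 6.
Setting these equal: 8p − 9 = −9p + 6 ⇒ 17p = 15 ⇒ p = 15/17, and the value is (8)·(15/17) − 9 = -33/17.
For Column: with q = P(L), equating I's and III's payoffs gives 2q − 3 = −15q + 6 ⇒ q = 9/17.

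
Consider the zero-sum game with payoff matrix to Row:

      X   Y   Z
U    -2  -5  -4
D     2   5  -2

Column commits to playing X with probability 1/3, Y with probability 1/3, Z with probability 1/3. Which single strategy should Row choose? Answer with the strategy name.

Expected payoff of U: (1/3)·(-2) + (1/3)·(-5) + (1/3)·(-4) = -11/3.
Expected payoff of D: (1/3)·2 + (1/3)·5 + (1/3)·(-2) = 5/3.
The largest is 5/3, so Row's best response is D.

D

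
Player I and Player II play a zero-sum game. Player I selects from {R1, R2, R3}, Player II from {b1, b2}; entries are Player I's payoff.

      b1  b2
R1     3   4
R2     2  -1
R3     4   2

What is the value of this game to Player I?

10/3

Row minima: R1 → 3, R2 → -1, R3 → 2; maximin = 3.
Column maxima: b1 → 4, b2 → 4; minimax = 4.
3 ≠ 4, so there is no saddle point; optimal play is mixed.
R2 is strictly dominated by R1, so Player I never plays it.
On the remaining 2×2 (R1, R3 vs b1, b2):
Let Player I play R1 with probability p. Expected payoff against b1: 3p + 4(1−p) = −p + 4; against b2: 4p + 2(1−p) = 2p + 2.
Setting these equal: −p + 4 = 2p + 2 ⇒ −3p = -2 ⇒ p = 2/3, and the value is (-1)·(2/3) + 4 = 10/3.
For Player II: with q = P(b1), equating R1's and R3's payoffs gives −q + 4 = 2q + 2 ⇒ q = 2/3.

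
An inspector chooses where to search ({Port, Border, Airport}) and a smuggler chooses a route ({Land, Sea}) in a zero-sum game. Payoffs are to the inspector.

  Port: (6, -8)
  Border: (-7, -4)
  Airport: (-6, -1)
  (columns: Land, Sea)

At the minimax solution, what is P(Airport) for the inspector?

Row minima: Port → -8, Border → -7, Airport → -6; maximin = -6.
Column maxima: Land → 6, Sea → -1; minimax = -1.
-6 ≠ -1, so there is no saddle point; optimal play is mixed.
Border is strictly dominated by Airport, so the inspector never plays it.
On the remaining 2×2 (Port, Airport vs Land, Sea):
Let the inspector play Port with probability p. Expected payoff against Land: 6p + (-6)(1−p) = 12p − 6; against Sea: (-8)p + (-1)(1−p) = −7p − 1.
Setting these equal: 12p − 6 = −7p − 1 ⇒ 19p = 5 ⇒ p = 5/19, and the value is (12)·(5/19) − 6 = -54/19.
For the smuggler: with q = P(Land), equating Port's and Airport's payoffs gives 14q − 8 = −5q − 1 ⇒ q = 7/19.

14/19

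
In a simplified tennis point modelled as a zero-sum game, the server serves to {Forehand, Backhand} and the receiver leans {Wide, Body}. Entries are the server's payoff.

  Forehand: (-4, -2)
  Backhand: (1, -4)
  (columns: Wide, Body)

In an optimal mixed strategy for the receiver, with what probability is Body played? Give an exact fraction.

Row minima: Forehand → -4, Backhand → -4; maximin = -4.
Column maxima: Wide → 1, Body → -2; minimax = -2.
-4 ≠ -2, so there is no saddle point; optimal play is mixed.
Let the server play Forehand with probability p. Expected payoff against Wide: (-4)p + 1(1−p) = −5p + 1; against Body: (-2)p + (-4)(1−p) = 2p − 4.
Setting these equal: −5p + 1 = 2p − 4 ⇒ −7p = -5 ⇒ p = 5/7, and the value is (-5)·(5/7) + 1 = -18/7.
For the receiver: with q = P(Wide), equating Forehand's and Backhand's payoffs gives −2q − 2 = 5q − 4 ⇒ q = 2/7.

5/7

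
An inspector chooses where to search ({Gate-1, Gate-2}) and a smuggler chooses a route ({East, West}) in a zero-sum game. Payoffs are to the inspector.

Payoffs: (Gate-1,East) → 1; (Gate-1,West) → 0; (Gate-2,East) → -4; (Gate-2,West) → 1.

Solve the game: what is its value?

Row minima: Gate-1 → 0, Gate-2 → -4; maximin = 0.
Column maxima: East → 1, West → 1; minimax = 1.
0 ≠ 1, so there is no saddle point; optimal play is mixed.
Let the inspector play Gate-1 with probability p. Expected payoff against East: 1p + (-4)(1−p) = 5p − 4; against West: 0p + 1(1−p) = −p + 1.
Setting these equal: 5p − 4 = −p + 1 ⇒ 6p = 5 ⇒ p = 5/6, and the value is (5)·(5/6) − 4 = 1/6.
For the smuggler: with q = P(East), equating Gate-1's and Gate-2's payoffs gives q = −5q + 1 ⇒ q = 1/6.

1/6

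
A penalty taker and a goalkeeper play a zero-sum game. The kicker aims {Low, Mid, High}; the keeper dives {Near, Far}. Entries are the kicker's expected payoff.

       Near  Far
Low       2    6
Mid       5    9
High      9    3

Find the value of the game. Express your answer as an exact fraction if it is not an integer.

33/5

Row minima: Low → 2, Mid → 5, High → 3; maximin = 5.
Column maxima: Near → 9, Far → 9; minimax = 9.
5 ≠ 9, so there is no saddle point; optimal play is mixed.
Low is strictly dominated by Mid, so the kicker never plays it.
On the remaining 2×2 (Mid, High vs Near, Far):
Let the kicker play Mid with probability p. Expected payoff against Near: 5p + 9(1−p) = −4p + 9; against Far: 9p + 3(1−p) = 6p + 3.
Setting these equal: −4p + 9 = 6p + 3 ⇒ −10p = -6 ⇒ p = 3/5, and the value is (-4)·(3/5) + 9 = 33/5.
For the keeper: with q = P(Near), equating Mid's and High's payoffs gives −4q + 9 = 6q + 3 ⇒ q = 3/5.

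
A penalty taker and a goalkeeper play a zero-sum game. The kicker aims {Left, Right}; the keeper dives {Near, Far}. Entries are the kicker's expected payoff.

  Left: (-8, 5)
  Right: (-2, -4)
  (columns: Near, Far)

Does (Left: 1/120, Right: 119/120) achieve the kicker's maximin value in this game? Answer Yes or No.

No

Against Near this mix gives (1/120)·(-8) + (119/120)·(-2) = -41/20.
Against Far this mix gives (1/120)·5 + (119/120)·(-4) = -157/40.
The keeper will play Far, holding the kicker to -157/40. Shifting weight toward the row that does better against Far would raise this floor (the equalizing mix achieves -14/5 against both Far and Near), so the proposed strategy is not optimal.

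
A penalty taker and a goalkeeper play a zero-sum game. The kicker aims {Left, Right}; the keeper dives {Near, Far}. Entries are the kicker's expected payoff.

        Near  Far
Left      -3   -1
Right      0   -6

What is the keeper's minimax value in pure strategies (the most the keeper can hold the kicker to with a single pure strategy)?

-1

Column maxima: Near → 0, Far → -1.
The smallest of these is -1.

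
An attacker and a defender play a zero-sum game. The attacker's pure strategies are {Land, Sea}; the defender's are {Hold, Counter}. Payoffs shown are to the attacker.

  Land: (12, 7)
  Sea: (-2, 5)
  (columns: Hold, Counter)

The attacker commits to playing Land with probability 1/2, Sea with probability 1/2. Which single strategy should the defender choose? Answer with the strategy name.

If the defender plays Hold, the attacker's expected payoff is (1/2)·12 + (1/2)·(-2) = 5.
If the defender plays Counter, the attacker's expected payoff is (1/2)·7 + (1/2)·5 = 6.
The defender minimizes the attacker's payoff; the smallest is 5, so the best response is Hold.

Hold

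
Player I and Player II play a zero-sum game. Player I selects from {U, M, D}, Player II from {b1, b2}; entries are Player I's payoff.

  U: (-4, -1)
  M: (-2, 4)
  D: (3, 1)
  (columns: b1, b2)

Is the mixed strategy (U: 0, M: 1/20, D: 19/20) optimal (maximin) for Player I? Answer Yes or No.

No

Against b1 this mix gives (1/20)·(-2) + (19/20)·3 = 11/4.
Against b2 this mix gives (1/20)·4 + (19/20)·1 = 23/20.
Player II will play b2, holding Player I to 23/20. Shifting weight toward the row that does better against b2 would raise this floor (the equalizing mix achieves 7/4 against both b2 and b1), so the proposed strategy is not optimal.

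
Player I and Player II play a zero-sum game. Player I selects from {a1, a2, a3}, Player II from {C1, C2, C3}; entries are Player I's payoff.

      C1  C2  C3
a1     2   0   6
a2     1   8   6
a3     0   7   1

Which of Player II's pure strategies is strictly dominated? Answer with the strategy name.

C1 holds Player I's payoff strictly below C3 in every row: 2 < 6, 1 < 6, 0 < 1.
So C3 is strictly dominated for Player II.

C3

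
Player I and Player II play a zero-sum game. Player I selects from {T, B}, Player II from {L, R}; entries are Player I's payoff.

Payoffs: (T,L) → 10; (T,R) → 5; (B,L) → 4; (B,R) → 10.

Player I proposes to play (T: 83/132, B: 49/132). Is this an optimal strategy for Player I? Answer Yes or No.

No

Against L this mix gives (83/132)·10 + (49/132)·4 = 171/22.
Against R this mix gives (83/132)·5 + (49/132)·10 = 905/132.
Player II will play R, holding Player I to 905/132. Shifting weight toward the row that does better against R would raise this floor (the equalizing mix achieves 80/11 against both R and L), so the proposed strategy is not optimal.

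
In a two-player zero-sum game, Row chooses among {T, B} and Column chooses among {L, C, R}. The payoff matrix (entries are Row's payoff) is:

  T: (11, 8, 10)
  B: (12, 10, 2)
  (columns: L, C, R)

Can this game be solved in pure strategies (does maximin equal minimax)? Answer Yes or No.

No

Row minima: T → 8, B → 2; maximin = 8.
Column maxima: L → 12, C → 10, R → 10; minimax = 10.
8 ≠ 10, so no pure-strategy equilibrium exists.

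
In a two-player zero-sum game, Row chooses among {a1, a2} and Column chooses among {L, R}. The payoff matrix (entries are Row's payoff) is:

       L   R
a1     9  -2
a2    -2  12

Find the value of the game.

104/25

Row minima: a1 → -2, a2 → -2; maximin = -2.
Column maxima: L → 9, R → 12; minimax = 9.
-2 ≠ 9, so there is no saddle point; optimal play is mixed.
Let Row play a1 with probability p. Expected payoff against L: 9p + (-2)(1−p) = 11p − 2; against R: (-2)p + 12(1−p) = −14p + 12.
Setting these equal: 11p − 2 = −14p + 12 ⇒ 25p = 14 ⇒ p = 14/25, and the value is (11)·(14/25) − 2 = 104/25.
For Column: with q = P(L), equating a1's and a2's payoffs gives 11q − 2 = −14q + 12 ⇒ q = 14/25.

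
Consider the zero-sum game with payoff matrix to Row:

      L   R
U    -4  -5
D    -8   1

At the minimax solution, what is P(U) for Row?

9/10

Row minima: U → -5, D → -8; maximin = -5.
Column maxima: L → -4, R → 1; minimax = -4.
-5 ≠ -4, so there is no saddle point; optimal play is mixed.
Let Row play U with probability p. Expected payoff against L: (-4)p + (-8)(1−p) = 4p − 8; against R: (-5)p + 1(1−p) = −6p + 1.
Setting these equal: 4p − 8 = −6p + 1 ⇒ 10p = 9 ⇒ p = 9/10, and the value is (4)·(9/10) − 8 = -22/5.
For Column: with q = P(L), equating U's and D's payoffs gives q − 5 = −9q + 1 ⇒ q = 3/5.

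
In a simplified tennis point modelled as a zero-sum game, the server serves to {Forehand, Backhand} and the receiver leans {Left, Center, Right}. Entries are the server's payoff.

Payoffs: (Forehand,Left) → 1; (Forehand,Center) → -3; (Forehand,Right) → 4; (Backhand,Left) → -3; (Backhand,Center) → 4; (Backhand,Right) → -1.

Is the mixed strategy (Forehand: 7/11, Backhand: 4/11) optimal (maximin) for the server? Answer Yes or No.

Yes

Against Left this mix gives (7/11)·1 + (4/11)·(-3) = -5/11.
Against Center this mix gives (7/11)·(-3) + (4/11)·4 = -5/11.
Against Right this mix gives (7/11)·4 + (4/11)·(-1) = 24/11.
All of the receiver's active replies (Left, Center) yield -5/11, and no column does worse for the server. The mix makes the receiver indifferent and guarantees -5/11, so it is optimal.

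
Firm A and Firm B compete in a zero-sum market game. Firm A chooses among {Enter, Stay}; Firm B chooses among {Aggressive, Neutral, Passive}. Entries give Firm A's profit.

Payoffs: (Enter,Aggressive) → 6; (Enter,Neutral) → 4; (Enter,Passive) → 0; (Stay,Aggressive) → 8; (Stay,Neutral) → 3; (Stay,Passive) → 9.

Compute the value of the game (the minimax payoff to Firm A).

18/5

Row minima: Enter → 0, Stay → 3; maximin = 3.
Column maxima: Aggressive → 8, Neutral → 4, Passive → 9; minimax = 4.
3 ≠ 4, so there is no saddle point; optimal play is mixed.
Aggressive is strictly dominated by Neutral (it gives Firm A strictly more in every row), so Firm B never plays it.
On the remaining 2×2 (Enter, Stay vs Neutral, Passive):
Let Firm A play Enter with probability p. Expected payoff against Neutral: 4p + 3(1−p) = p + 3; against Passive: 0p + 9(1−p) = −9p + 9.
Setting these equal: p + 3 = −9p + 9 ⇒ 10p = 6 ⇒ p = 3/5, and the value is (1)·(3/5) + 3 = 18/5.
For Firm B: with q = P(Neutral), equating Enter's and Stay's payoffs gives 4q = −6q + 9 ⇒ q = 9/10.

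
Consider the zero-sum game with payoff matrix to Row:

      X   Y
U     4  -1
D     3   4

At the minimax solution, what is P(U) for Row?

Row minima: U → -1, D → 3; maximin = 3.
Column maxima: X → 4, Y → 4; minimax = 4.
3 ≠ 4, so there is no saddle point; optimal play is mixed.
Let Row play U with probability p. Expected payoff against X: 4p + 3(1−p) = p + 3; against Y: (-1)p + 4(1−p) = −5p + 4.
Setting these equal: p + 3 = −5p + 4 ⇒ 6p = 1 ⇒ p = 1/6, and the value is (1)·(1/6) + 3 = 19/6.
For Column: with q = P(X), equating U's and D's payoffs gives 5q − 1 = −q + 4 ⇒ q = 5/6.

1/6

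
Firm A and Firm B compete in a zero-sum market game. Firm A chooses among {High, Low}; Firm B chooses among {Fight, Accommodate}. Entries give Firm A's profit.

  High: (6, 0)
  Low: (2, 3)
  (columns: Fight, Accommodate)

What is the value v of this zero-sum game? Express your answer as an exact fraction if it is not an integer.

Row minima: High → 0, Low → 2; maximin = 2.
Column maxima: Fight → 6, Accommodate → 3; minimax = 3.
2 ≠ 3, so there is no saddle point; optimal play is mixed.
Let Firm A play High with probability p. Expected payoff against Fight: 6p + 2(1−p) = 4p + 2; against Accommodate: 0p + 3(1−p) = −3p + 3.
Setting these equal: 4p + 2 = −3p + 3 ⇒ 7p = 1 ⇒ p = 1/7, and the value is (4)·(1/7) + 2 = 18/7.
For Firm B: with q = P(Fight), equating High's and Low's payoffs gives 6q = −q + 3 ⇒ q = 3/7.

18/7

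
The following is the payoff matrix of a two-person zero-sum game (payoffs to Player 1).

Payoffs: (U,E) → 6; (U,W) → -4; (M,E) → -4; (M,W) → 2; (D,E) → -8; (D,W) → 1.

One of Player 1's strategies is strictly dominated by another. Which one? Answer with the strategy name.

D

M gives a strictly higher payoff than D against every column: -4 > -8, 2 > 1.
So D is strictly dominated and Player 1 never plays it.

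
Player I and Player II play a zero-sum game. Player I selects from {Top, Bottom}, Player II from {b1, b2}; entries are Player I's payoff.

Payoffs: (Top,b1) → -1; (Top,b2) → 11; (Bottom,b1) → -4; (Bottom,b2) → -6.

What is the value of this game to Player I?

-1

Row minima: Top → -1, Bottom → -6; maximin = -1.
Column maxima: b1 → -1, b2 → 11; minimax = -1.
Since maximin = minimax = -1, there is a saddle point and the value is -1.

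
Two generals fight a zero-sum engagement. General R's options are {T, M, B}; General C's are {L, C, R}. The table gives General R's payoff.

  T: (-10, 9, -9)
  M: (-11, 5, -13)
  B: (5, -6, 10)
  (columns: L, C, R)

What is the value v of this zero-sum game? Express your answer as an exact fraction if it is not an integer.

Row minima: T → -10, M → -13, B → -6; maximin = -6.
Column maxima: L → 5, C → 9, R → 10; minimax = 5.
-6 ≠ 5, so there is no saddle point; optimal play is mixed.
M is strictly dominated by T, so General R never plays it.
With M eliminated, R is strictly dominated by L (it gives General R strictly more in every remaining row), so General C never plays it.
On the remaining 2×2 (T, B vs L, C):
Let General R play T with probability p. Expected payoff against L: (-10)p + 5(1−p) = −15p + 5; against C: 9p + (-6)(1−p) = 15p − 6.
Setting these equal: −15p + 5 = 15p − 6 ⇒ −30p = -11 ⇒ p = 11/30, and the value is (-15)·(11/30) + 5 = -1/2.
For General C: with q = P(L), equating T's and B's payoffs gives −19q + 9 = 11q − 6 ⇒ q = 1/2.

-1/2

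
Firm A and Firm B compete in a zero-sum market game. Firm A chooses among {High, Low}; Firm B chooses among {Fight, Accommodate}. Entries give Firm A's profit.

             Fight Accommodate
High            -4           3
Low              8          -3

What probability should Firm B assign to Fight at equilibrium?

Row minima: High → -4, Low → -3; maximin = -3.
Column maxima: Fight → 8, Accommodate → 3; minimax = 3.
-3 ≠ 3, so there is no saddle point; optimal play is mixed.
Let Firm A play High with probability p. Expected payoff against Fight: (-4)p + 8(1−p) = −12p + 8; against Accommodate: 3p + (-3)(1−p) = 6p − 3.
Setting these equal: −12p + 8 = 6p − 3 ⇒ −18p = -11 ⇒ p = 11/18, and the value is (-12)·(11/18) + 8 = 2/3.
For Firm B: with q = P(Fight), equating High's and Low's payoffs gives −7q + 3 = 11q − 3 ⇒ q = 1/3.

1/3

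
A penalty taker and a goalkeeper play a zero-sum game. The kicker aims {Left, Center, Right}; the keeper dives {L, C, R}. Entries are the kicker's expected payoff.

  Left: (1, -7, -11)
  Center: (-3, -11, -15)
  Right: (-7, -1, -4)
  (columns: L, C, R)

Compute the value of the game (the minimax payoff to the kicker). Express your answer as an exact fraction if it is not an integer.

Row minima: Left → -11, Center → -15, Right → -7; maximin = -7.
Column maxima: L → 1, C → -1, R → -4; minimax = -4.
-7 ≠ -4, so there is no saddle point; optimal play is mixed.
Center is strictly dominated by Left, so the kicker never plays it.
C is strictly dominated by R (it gives the kicker strictly more in every row), so the keeper never plays it.
On the remaining 2×2 (Left, Right vs L, R):
Let the kicker play Left with probability p. Expected payoff against L: 1p + (-7)(1−p) = 8p − 7; against R: (-11)p + (-4)(1−p) = −7p − 4.
Setting these equal: 8p − 7 = −7p − 4 ⇒ 15p = 3 ⇒ p = 1/5, and the value is (8)·(1/5) − 7 = -27/5.
For the keeper: with q = P(L), equating Left's and Right's payoffs gives 12q − 11 = −3q − 4 ⇒ q = 7/15.

-27/5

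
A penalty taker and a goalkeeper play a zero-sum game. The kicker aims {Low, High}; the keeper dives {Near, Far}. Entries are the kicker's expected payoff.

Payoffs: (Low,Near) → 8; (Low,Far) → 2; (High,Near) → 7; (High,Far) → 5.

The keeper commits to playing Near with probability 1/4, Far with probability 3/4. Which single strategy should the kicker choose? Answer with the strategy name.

High

Expected payoff of Low: (1/4)·8 + (3/4)·2 = 7/2.
Expected payoff of High: (1/4)·7 + (3/4)·5 = 11/2.
The largest is 11/2, so the kicker's best response is High.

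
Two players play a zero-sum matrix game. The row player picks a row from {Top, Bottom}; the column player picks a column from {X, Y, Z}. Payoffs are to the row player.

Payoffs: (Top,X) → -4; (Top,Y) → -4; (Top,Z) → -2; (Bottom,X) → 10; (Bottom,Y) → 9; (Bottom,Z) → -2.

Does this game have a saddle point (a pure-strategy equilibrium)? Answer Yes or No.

Row minima: Top → -4, Bottom → -2; maximin = -2.
Column maxima: X → 10, Y → 9, Z → -2; minimax = -2.
maximin = minimax = -2, so a saddle point exists.

Yes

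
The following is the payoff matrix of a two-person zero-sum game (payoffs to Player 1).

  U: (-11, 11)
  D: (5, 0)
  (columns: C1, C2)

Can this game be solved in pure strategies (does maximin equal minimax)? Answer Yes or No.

Row minima: U → -11, D → 0; maximin = 0.
Column maxima: C1 → 5, C2 → 11; minimax = 5.
0 ≠ 5, so no pure-strategy equilibrium exists.

No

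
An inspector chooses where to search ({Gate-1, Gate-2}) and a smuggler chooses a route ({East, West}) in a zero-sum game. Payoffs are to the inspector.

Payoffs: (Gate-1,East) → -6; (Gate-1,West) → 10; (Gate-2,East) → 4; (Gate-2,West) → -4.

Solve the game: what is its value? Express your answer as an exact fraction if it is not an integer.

Row minima: Gate-1 → -6, Gate-2 → -4; maximin = -4.
Column maxima: East → 4, West → 10; minimax = 4.
-4 ≠ 4, so there is no saddle point; optimal play is mixed.
Let the inspector play Gate-1 with probability p. Expected payoff against East: (-6)p + 4(1−p) = −10p + 4; against West: 10p + (-4)(1−p) = 14p − 4.
Setting these equal: −10p + 4 = 14p − 4 ⇒ −24p = -8 ⇒ p = 1/3, and the value is (-10)·(1/3) + 4 = 2/3.
For the smuggler: with q = P(East), equating Gate-1's and Gate-2's payoffs gives −16q + 10 = 8q − 4 ⇒ q = 7/12.

2/3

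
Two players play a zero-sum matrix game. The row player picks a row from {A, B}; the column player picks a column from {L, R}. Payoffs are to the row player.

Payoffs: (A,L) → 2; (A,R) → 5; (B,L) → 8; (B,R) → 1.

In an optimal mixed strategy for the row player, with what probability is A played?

7/10

Row minima: A → 2, B → 1; maximin = 2.
Column maxima: L → 8, R → 5; minimax = 5.
2 ≠ 5, so there is no saddle point; optimal play is mixed.
Let the row player play A with probability p. Expected payoff against L: 2p + 8(1−p) = −6p + 8; against R: 5p + 1(1−p) = 4p + 1.
Setting these equal: −6p + 8 = 4p + 1 ⇒ −10p = -7 ⇒ p = 7/10, and the value is (-6)·(7/10) + 8 = 19/5.
For the column player: with q = P(L), equating A's and B's payoffs gives −3q + 5 = 7q + 1 ⇒ q = 2/5.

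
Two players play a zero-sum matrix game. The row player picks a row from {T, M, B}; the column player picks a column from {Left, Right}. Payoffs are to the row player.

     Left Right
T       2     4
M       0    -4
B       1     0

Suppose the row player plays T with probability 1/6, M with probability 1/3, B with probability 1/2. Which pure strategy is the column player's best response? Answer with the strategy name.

Right

If the column player plays Left, the row player's expected payoff is (1/6)·2 + (1/3)·0 + (1/2)·1 = 5/6.
If the column player plays Right, the row player's expected payoff is (1/6)·4 + (1/3)·(-4) + (1/2)·0 = -2/3.
The column player minimizes the row player's payoff; the smallest is -2/3, so the best response is Right.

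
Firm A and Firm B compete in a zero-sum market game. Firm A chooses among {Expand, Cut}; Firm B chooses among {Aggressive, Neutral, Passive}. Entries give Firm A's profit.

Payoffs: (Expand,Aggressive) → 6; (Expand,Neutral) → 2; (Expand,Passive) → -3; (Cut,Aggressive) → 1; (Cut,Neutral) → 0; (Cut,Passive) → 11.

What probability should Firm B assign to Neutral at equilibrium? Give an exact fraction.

Row minima: Expand → -3, Cut → 0; maximin = 0.
Column maxima: Aggressive → 6, Neutral → 2, Passive → 11; minimax = 2.
0 ≠ 2, so there is no saddle point; optimal play is mixed.
Aggressive is strictly dominated by Neutral (it gives Firm A strictly more in every row), so Firm B never plays it.
On the remaining 2×2 (Expand, Cut vs Neutral, Passive):
Let Firm A play Expand with probability p. Expected payoff against Neutral: 2p + 0(1−p) = 2p; against Passive: (-3)p + 11(1−p) = −14p + 11.
Setting these equal: 2p = −14p + 11 ⇒ 16p = 11 ⇒ p = 11/16, and the value is (2)·(11/16) = 11/8.
For Firm B: with q = P(Neutral), equating Expand's and Cut's payoffs gives 5q − 3 = −11q + 11 ⇒ q = 7/8.

7/8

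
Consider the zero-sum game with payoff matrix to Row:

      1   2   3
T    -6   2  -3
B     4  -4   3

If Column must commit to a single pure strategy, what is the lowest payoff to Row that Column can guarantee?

2

Column maxima: 1 → 4, 2 → 2, 3 → 3.
The smallest of these is 2.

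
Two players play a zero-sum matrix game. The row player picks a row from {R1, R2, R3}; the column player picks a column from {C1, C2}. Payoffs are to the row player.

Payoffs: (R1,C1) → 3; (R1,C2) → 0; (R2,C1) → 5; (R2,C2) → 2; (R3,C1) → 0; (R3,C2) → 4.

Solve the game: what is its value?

20/7

Row minima: R1 → 0, R2 → 2, R3 → 0; maximin = 2.
Column maxima: C1 → 5, C2 → 4; minimax = 4.
2 ≠ 4, so there is no saddle point; optimal play is mixed.
R1 is strictly dominated by R2, so the row player never plays it.
On the remaining 2×2 (R2, R3 vs C1, C2):
Let the row player play R2 with probability p. Expected payoff against C1: 5p + 0(1−p) = 5p; against C2: 2p + 4(1−p) = −2p + 4.
Setting these equal: 5p = −2p + 4 ⇒ 7p = 4 ⇒ p = 4/7, and the value is (5)·(4/7) = 20/7.
For the column player: with q = P(C1), equating R2's and R3's payoffs gives 3q + 2 = −4q + 4 ⇒ q = 2/7.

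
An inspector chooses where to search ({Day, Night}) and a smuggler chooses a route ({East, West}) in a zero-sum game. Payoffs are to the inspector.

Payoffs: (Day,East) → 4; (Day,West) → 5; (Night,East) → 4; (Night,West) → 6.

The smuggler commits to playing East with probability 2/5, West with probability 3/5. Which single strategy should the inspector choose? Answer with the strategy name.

Night

Expected payoff of Day: (2/5)·4 + (3/5)·5 = 23/5.
Expected payoff of Night: (2/5)·4 + (3/5)·6 = 26/5.
The largest is 26/5, so the inspector's best response is Night.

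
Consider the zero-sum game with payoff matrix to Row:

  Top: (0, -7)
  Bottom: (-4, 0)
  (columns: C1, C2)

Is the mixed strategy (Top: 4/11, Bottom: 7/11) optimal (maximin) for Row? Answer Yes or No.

Yes

Against C1 this mix gives (4/11)·0 + (7/11)·(-4) = -28/11.
Against C2 this mix gives (4/11)·(-7) + (7/11)·0 = -28/11.
All of Column's active replies (C1, C2) yield -28/11, and no column does worse for Row. The mix makes Column indifferent and guarantees -28/11, so it is optimal.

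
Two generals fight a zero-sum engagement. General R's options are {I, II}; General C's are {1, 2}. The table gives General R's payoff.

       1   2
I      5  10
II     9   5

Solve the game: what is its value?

Row minima: I → 5, II → 5; maximin = 5.
Column maxima: 1 → 9, 2 → 10; minimax = 9.
5 ≠ 9, so there is no saddle point; optimal play is mixed.
Let General R play I with probability p. Expected payoff against 1: 5p + 9(1−p) = −4p + 9; against 2: 10p + 5(1−p) = 5p + 5.
Setting these equal: −4p + 9 = 5p + 5 ⇒ −9p = -4 ⇒ p = 4/9, and the value is (-4)·(4/9) + 9 = 65/9.
For General C: with q = P(1), equating I's and II's payoffs gives −5q + 10 = 4q + 5 ⇒ q = 5/9.

65/9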